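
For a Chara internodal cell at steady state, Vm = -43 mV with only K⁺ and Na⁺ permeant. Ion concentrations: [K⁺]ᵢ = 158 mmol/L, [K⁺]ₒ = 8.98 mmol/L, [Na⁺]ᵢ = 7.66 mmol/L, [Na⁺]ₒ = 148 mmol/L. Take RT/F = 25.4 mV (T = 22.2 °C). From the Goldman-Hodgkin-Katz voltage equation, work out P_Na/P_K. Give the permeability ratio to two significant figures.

Let α = P_Na/P_K. GHK: Vm = 25.4·ln[(Kₒ + α·Naₒ)/(Kᵢ + α·Naᵢ)].
e^(Vm/25.4) = e^(-43.0/25.4) = 0.18398
So 0.18398·(Kᵢ + α·Naᵢ) = Kₒ + α·Naₒ → α = (0.18398·158.0 − 8.98) / (148.0 − 0.18398·7.66)
α = (29.07 − 8.98) / (148.0 − 1.409) = 20.09/146.6 = 0.137

0.14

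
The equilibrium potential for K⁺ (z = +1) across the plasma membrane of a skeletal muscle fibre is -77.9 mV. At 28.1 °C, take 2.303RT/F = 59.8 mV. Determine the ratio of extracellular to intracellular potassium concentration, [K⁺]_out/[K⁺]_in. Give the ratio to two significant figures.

log₁₀([out]/[in]) = E·z/(59.8) = -77.9 × 1 / 59.8 = -1.3027
[out]/[in] = 10^(-1.3027) = 0.04981

0.050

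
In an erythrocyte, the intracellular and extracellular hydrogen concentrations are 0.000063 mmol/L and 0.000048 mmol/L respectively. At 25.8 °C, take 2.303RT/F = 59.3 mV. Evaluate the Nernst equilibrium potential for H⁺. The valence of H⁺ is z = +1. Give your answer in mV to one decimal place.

E = (59.3/z) · log₁₀([H⁺]_out/[H⁺]_in) with z = +1.
= (59.3/1) · log₁₀(0.000048/0.000063) = 59.30 · log₁₀(0.7619)
= 59.30 · (-0.1181) = -7.00 mV

-7.0 mV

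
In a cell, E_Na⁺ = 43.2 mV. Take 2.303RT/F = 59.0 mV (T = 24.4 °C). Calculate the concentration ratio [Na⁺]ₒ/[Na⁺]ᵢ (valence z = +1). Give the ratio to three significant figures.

log₁₀([out]/[in]) = E·z/(59.0) = 43.2 × 1 / 59.0 = 0.7322
[out]/[in] = 10^(0.7322) = 5.398

5.40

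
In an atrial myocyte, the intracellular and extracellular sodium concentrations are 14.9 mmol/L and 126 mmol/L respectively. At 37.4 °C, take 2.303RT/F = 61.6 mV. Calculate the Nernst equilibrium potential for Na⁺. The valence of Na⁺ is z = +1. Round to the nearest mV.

E = (61.6/z) · log₁₀([Na⁺]_out/[Na⁺]_in) with z = +1.
= (61.6/1) · log₁₀(126/14.9) = 61.60 · log₁₀(8.456)
= 61.60 · (0.9272) = 57.11 mV

57 mV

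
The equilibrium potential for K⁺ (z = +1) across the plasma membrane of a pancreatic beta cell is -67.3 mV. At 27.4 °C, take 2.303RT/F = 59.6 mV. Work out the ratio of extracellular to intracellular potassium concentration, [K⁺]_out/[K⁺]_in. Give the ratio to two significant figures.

0.074

log₁₀([out]/[in]) = E·z/(59.6) = -67.3 × 1 / 59.6 = -1.1292
[out]/[in] = 10^(-1.1292) = 0.07427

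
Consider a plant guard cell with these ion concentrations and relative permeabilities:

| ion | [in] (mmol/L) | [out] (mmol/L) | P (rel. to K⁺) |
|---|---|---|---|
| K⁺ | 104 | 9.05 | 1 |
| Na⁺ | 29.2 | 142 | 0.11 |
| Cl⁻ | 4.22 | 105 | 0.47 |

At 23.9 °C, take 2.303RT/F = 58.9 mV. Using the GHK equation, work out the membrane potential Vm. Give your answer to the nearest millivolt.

-45 mV

Vm = 58.9 · log₁₀[(Σ P·[cation]ₒ + Σ P·[anion]ᵢ) / (Σ P·[cation]ᵢ + Σ P·[anion]ₒ)]
Numerator = 1×9.05 + 0.11×142 + 0.47×4.22 = 26.65
Denominator = 1×104 + 0.11×29.2 + 0.47×105 = 156.6
Vm = 58.9 · log₁₀(0.17024) = 58.9 × (-0.7689) = -45.29 mV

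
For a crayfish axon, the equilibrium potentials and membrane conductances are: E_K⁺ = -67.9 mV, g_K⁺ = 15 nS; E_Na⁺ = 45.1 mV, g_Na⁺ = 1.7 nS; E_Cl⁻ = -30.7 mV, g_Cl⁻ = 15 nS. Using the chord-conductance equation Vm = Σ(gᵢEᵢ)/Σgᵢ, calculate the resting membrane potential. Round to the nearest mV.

-44 mV

Σ gᵢEᵢ = 15·(-67.9) + 1.7·(45.1) + 15·(-30.7) = -1402.33
Σ gᵢ = 15 + 1.7 + 15 = 31.7
Vm = -1402.33 / 31.7 = -44.24 mV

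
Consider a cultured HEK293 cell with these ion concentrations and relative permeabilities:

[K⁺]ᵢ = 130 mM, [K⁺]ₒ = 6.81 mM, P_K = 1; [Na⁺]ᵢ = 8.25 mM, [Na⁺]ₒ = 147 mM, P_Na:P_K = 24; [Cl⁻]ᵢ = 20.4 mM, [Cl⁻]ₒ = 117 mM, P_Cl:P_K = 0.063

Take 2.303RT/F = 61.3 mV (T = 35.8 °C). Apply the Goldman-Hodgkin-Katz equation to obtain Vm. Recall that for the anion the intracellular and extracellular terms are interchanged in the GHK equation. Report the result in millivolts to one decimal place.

Vm = 61.3 · log₁₀[(Σ P·[cation]ₒ + Σ P·[anion]ᵢ) / (Σ P·[cation]ᵢ + Σ P·[anion]ₒ)]
Numerator = 1×6.81 + 24×147 + 0.063×20.4 = 3536
Denominator = 1×130 + 24×8.25 + 0.063×117 = 335.4
Vm = 61.3 · log₁₀(10.544) = 61.3 × (1.0230) = 62.71 mV

62.7 mV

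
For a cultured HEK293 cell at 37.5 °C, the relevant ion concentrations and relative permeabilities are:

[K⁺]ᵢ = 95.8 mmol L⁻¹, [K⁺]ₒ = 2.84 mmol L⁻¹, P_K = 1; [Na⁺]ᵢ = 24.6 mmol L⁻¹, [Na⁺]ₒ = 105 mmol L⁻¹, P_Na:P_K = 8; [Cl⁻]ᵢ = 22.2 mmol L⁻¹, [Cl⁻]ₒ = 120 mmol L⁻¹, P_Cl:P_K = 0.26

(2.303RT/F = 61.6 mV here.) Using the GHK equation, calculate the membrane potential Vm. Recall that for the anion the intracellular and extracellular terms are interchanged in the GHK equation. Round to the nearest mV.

Vm = 61.6 · log₁₀[(Σ P·[cation]ₒ + Σ P·[anion]ᵢ) / (Σ P·[cation]ᵢ + Σ P·[anion]ₒ)]
Numerator = 1×2.84 + 8×105 + 0.26×22.2 = 848.6
Denominator = 1×95.8 + 8×24.6 + 0.26×120 = 323.8
Vm = 61.6 · log₁₀(2.6208) = 61.6 × (0.4184) = 25.78 mV

26 mV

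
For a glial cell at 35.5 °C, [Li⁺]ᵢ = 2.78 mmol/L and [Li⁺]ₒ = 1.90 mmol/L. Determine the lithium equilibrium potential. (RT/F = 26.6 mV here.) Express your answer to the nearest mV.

-10 mV

E = (26.6/z) · ln([Li⁺]_out/[Li⁺]_in) with z = +1.
= (26.6/1) · ln(1.90/2.78) = 26.60 · ln(0.6835)
= 26.60 · (-0.3806) = -10.12 mV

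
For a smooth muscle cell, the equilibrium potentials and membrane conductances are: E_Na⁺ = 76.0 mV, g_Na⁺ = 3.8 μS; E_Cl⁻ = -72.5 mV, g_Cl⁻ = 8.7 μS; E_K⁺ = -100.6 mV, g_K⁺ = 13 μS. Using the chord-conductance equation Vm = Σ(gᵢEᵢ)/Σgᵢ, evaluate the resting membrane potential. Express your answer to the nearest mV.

Σ gᵢEᵢ = 3.8·(76.0) + 8.7·(-72.5) + 13·(-100.6) = -1649.75
Σ gᵢ = 3.8 + 8.7 + 13 = 25.5
Vm = -1649.75 / 25.5 = -64.70 mV

-65 mV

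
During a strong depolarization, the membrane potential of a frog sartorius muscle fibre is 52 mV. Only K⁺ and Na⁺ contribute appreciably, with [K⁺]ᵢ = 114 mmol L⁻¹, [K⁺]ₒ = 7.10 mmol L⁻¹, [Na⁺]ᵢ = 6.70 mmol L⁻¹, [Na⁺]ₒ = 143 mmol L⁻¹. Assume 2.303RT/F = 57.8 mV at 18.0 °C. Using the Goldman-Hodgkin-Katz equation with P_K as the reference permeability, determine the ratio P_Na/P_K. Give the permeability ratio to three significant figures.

9.99

Let α = P_Na/P_K. GHK: Vm = 57.8·log₁₀[(Kₒ + α·Naₒ)/(Kᵢ + α·Naᵢ)].
10^(Vm/57.8) = 10^(52.0/57.8) = 7.937
So 7.937·(Kᵢ + α·Naᵢ) = Kₒ + α·Naₒ → α = (7.937·114.0 − 7.1) / (143.0 − 7.937·6.7)
α = (904.8 − 7.1) / (143.0 − 53.18) = 897.7/89.82 = 9.994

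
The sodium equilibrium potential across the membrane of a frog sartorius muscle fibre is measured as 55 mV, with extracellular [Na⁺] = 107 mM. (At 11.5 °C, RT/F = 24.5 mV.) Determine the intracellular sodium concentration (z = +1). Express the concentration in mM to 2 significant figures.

Nernst: E = (24.5/1) · ln([out]/[in]), so ln([out]/[in]) = 55.0 × 1 / 24.5 = 2.2449.
[out]/[in] = e^(2.2449) = 9.439.
[in] = 107 / 9.439 = 11.34 mM.

11 mM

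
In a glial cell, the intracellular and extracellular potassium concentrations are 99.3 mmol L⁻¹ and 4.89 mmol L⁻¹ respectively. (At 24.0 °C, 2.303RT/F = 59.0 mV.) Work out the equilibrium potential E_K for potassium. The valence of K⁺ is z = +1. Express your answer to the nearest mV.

-77 mV

E = (59.0/z) · log₁₀([K⁺]_out/[K⁺]_in) with z = +1.
= (59.0/1) · log₁₀(4.89/99.3) = 59.00 · log₁₀(0.04924)
= 59.00 · (-1.3076) = -77.15 mV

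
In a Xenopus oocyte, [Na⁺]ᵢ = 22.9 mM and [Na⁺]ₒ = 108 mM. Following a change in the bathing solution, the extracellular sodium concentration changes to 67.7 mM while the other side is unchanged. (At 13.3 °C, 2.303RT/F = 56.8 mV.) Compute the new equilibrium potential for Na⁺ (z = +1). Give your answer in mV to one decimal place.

26.7 mV

After the shift: [Na⁺]_out = 67.7, [Na⁺]_in = 22.9 mM.
E_new = (56.8/1)·log₁₀(67.7/22.9) = 56.80 · (0.4708) = 26.74 mV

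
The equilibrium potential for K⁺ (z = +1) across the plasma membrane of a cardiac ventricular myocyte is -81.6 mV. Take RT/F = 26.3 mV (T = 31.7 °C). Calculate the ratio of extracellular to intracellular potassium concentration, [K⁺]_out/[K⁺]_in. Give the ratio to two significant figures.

ln([out]/[in]) = E·z/(26.3) = -81.6 × 1 / 26.3 = -3.1027
[out]/[in] = e^(-3.1027) = 0.04493

0.045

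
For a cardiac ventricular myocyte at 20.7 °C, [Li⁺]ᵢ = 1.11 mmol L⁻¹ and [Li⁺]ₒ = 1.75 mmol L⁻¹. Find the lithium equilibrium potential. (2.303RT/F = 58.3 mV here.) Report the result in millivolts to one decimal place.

E = (58.3/z) · log₁₀([Li⁺]_out/[Li⁺]_in) with z = +1.
= (58.3/1) · log₁₀(1.75/1.11) = 58.30 · log₁₀(1.577)
= 58.30 · (0.1977) = 11.53 mV

11.5 mV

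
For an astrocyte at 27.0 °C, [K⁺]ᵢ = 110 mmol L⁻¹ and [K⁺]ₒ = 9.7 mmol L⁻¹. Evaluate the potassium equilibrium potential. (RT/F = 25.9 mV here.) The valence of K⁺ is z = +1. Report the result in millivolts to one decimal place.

-62.9 mV

E = (25.9/z) · ln([K⁺]_out/[K⁺]_in) with z = +1.
= (25.9/1) · ln(9.7/110) = 25.90 · ln(0.08818)
= 25.90 · (-2.4284) = -62.89 mV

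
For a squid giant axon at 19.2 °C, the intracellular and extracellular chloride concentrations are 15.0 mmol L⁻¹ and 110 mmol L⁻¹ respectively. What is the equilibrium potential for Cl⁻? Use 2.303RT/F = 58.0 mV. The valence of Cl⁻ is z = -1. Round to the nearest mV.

-50 mV

E = (58.0/z) · log₁₀([Cl⁻]_out/[Cl⁻]_in) with z = -1.
For an anion, dividing by z = -1 reverses the sign.
= (58.0/-1) · log₁₀(110/15.0) = -58.00 · log₁₀(7.333)
= -58.00 · (0.8653) = -50.19 mV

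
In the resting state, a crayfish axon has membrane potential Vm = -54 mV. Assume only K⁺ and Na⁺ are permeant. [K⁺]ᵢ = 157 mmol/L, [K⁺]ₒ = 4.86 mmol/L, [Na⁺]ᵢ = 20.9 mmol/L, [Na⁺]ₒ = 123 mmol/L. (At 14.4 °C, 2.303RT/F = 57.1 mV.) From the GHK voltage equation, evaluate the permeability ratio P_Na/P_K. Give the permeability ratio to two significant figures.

0.11

Let α = P_Na/P_K. GHK: Vm = 57.1·log₁₀[(Kₒ + α·Naₒ)/(Kᵢ + α·Naᵢ)].
10^(Vm/57.1) = 10^(-54.0/57.1) = 0.11332
So 0.11332·(Kᵢ + α·Naᵢ) = Kₒ + α·Naₒ → α = (0.11332·157.0 − 4.86) / (123.0 − 0.11332·20.9)
α = (17.79 − 4.86) / (123.0 − 2.368) = 12.93/120.6 = 0.1072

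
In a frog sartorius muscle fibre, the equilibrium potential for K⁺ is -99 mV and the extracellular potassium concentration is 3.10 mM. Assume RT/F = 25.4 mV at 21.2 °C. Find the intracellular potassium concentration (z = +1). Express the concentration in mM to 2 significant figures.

150 mM

Nernst: E = (25.4/1) · ln([out]/[in]), so ln([out]/[in]) = -99.0 × 1 / 25.4 = -3.8976.
[out]/[in] = e^(-3.8976) = 0.02029.
[in] = 3.10 / 0.02029 = 152.8 mM.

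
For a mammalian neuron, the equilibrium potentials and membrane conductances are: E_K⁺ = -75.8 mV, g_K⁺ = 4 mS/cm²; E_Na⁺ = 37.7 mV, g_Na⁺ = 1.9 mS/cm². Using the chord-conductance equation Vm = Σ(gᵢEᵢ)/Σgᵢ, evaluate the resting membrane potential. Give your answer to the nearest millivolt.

Σ gᵢEᵢ = 4·(-75.8) + 1.9·(37.7) = -231.57
Σ gᵢ = 4 + 1.9 = 5.9
Vm = -231.57 / 5.9 = -39.25 mV

-39 mV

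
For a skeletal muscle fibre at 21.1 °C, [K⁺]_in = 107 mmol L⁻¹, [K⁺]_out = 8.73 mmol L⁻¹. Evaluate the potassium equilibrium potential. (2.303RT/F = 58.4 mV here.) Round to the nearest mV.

E = (58.4/z) · log₁₀([K⁺]_out/[K⁺]_in) with z = +1.
= (58.4/1) · log₁₀(8.73/107) = 58.40 · log₁₀(0.08159)
= 58.40 · (-1.0884) = -63.56 mV

-64 mV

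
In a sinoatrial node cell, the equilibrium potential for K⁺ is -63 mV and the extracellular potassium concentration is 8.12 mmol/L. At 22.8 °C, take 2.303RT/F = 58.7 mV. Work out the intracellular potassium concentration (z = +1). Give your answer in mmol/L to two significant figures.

96 mmol/L

Nernst: E = (58.7/1) · log₁₀([out]/[in]), so log₁₀([out]/[in]) = -63.0 × 1 / 58.7 = -1.0733.
[out]/[in] = 10^(-1.0733) = 0.08448.
[in] = 8.12 / 0.08448 = 96.12 mmol/L.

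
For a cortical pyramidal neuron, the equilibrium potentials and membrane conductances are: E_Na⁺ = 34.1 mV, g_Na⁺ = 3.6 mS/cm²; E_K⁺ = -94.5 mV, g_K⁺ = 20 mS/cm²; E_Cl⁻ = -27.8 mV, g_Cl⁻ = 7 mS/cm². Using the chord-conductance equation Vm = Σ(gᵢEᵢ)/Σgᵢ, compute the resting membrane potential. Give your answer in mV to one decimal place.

Σ gᵢEᵢ = 3.6·(34.1) + 20·(-94.5) + 7·(-27.8) = -1961.84
Σ gᵢ = 3.6 + 20 + 7 = 30.6
Vm = -1961.84 / 30.6 = -64.11 mV

-64.1 mV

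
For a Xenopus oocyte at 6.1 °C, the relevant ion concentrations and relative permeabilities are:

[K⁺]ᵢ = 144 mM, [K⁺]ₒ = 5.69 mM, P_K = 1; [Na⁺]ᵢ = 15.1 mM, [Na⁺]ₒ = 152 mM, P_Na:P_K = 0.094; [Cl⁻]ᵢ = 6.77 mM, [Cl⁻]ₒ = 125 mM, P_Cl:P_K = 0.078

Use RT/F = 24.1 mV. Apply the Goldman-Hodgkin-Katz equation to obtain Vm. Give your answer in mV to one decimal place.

Vm = 24.1 · ln[(Σ P·[cation]ₒ + Σ P·[anion]ᵢ) / (Σ P·[cation]ᵢ + Σ P·[anion]ₒ)]
Numerator = 1×5.69 + 0.094×152 + 0.078×6.77 = 20.51
Denominator = 1×144 + 0.094×15.1 + 0.078×125 = 155.2
Vm = 24.1 · ln(0.13215) = 24.1 × (-2.0238) = -48.77 mV

-48.8 mV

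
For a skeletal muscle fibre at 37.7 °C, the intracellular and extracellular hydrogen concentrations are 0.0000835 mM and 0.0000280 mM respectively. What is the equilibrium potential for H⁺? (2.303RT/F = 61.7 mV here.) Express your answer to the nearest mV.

E = (61.7/z) · log₁₀([H⁺]_out/[H⁺]_in) with z = +1.
= (61.7/1) · log₁₀(0.0000280/0.0000835) = 61.70 · log₁₀(0.3353)
= 61.70 · (-0.4745) = -29.28 mV

-29 mV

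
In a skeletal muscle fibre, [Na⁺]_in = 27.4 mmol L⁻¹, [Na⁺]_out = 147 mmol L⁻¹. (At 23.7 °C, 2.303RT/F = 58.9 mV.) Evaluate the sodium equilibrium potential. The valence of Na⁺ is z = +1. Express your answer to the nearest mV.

E = (58.9/z) · log₁₀([Na⁺]_out/[Na⁺]_in) with z = +1.
= (58.9/1) · log₁₀(147/27.4) = 58.90 · log₁₀(5.365)
= 58.90 · (0.7296) = 42.97 mV

43 mV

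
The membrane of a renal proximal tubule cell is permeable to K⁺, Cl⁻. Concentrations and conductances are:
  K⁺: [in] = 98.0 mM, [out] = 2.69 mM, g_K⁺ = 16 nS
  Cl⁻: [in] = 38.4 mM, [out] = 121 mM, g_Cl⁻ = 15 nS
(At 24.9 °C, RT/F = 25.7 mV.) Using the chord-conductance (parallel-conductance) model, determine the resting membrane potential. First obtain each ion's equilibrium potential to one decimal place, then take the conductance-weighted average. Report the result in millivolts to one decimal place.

E_K⁺ = (25.7/1)·ln(2.69/98.0) = -92.4 mV
E_Cl⁻ = (25.7/-1)·ln(121/38.4) = -29.5 mV
Vm = (Σ gᵢEᵢ)/(Σ gᵢ) = (16·-92.4 + 15·-29.5) / (16 + 15)
= -1920.90 / 31 = -61.96 mV

-62.0 mV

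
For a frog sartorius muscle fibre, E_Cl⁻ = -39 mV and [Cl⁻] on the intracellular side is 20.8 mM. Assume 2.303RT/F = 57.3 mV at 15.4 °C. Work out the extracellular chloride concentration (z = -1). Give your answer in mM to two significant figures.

100 mM

Nernst: E = (57.3/-1) · log₁₀([out]/[in]), so log₁₀([out]/[in]) = -39.0 × -1 / 57.3 = 0.6806.
[out]/[in] = 10^(0.6806) = 4.793.
[out] = 4.793 × 20.8 = 99.7 mM.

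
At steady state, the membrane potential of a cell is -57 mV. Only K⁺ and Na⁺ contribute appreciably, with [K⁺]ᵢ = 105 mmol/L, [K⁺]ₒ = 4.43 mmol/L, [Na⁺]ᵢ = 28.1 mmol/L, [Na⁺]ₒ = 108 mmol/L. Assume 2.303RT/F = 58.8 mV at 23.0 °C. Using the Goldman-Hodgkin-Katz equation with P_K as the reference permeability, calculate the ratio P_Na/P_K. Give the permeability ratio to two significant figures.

Let α = P_Na/P_K. GHK: Vm = 58.8·log₁₀[(Kₒ + α·Naₒ)/(Kᵢ + α·Naᵢ)].
10^(Vm/58.8) = 10^(-57.0/58.8) = 0.1073
So 0.1073·(Kᵢ + α·Naᵢ) = Kₒ + α·Naₒ → α = (0.1073·105.0 − 4.43) / (108.0 − 0.1073·28.1)
α = (11.27 − 4.43) / (108.0 − 3.015) = 6.837/105 = 0.06512

0.065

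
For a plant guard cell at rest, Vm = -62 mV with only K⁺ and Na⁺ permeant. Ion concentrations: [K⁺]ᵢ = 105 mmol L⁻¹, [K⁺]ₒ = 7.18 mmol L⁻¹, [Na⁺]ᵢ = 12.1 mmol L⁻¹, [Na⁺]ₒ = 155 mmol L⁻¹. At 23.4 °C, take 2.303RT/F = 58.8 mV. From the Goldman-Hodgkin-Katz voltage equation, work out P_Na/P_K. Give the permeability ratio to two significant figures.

Let α = P_Na/P_K. GHK: Vm = 58.8·log₁₀[(Kₒ + α·Naₒ)/(Kᵢ + α·Naᵢ)].
10^(Vm/58.8) = 10^(-62.0/58.8) = 0.088222
So 0.088222·(Kᵢ + α·Naᵢ) = Kₒ + α·Naₒ → α = (0.088222·105.0 − 7.18) / (155.0 − 0.088222·12.1)
α = (9.263 − 7.18) / (155.0 − 1.067) = 2.083/153.9 = 0.01353

0.014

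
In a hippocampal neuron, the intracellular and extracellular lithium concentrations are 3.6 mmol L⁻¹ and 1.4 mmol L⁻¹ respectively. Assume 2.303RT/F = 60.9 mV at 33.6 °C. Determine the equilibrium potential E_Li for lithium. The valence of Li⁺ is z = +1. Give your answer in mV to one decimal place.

-25.0 mV

E = (60.9/z) · log₁₀([Li⁺]_out/[Li⁺]_in) with z = +1.
= (60.9/1) · log₁₀(1.4/3.6) = 60.90 · log₁₀(0.3889)
= 60.90 · (-0.4102) = -24.98 mV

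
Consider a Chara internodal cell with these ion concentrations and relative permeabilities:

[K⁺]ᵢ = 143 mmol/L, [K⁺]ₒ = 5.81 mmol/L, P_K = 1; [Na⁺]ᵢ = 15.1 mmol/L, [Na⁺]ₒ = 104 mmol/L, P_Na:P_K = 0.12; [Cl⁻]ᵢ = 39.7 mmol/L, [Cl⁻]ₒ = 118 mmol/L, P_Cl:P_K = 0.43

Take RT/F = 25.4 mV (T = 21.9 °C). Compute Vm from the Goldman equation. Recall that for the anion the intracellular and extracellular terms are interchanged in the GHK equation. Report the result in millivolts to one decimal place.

-43.4 mV

Vm = 25.4 · ln[(Σ P·[cation]ₒ + Σ P·[anion]ᵢ) / (Σ P·[cation]ᵢ + Σ P·[anion]ₒ)]
Numerator = 1×5.81 + 0.12×104 + 0.43×39.7 = 35.36
Denominator = 1×143 + 0.12×15.1 + 0.43×118 = 195.6
Vm = 25.4 · ln(0.18083) = 25.4 × (-1.7102) = -43.44 mV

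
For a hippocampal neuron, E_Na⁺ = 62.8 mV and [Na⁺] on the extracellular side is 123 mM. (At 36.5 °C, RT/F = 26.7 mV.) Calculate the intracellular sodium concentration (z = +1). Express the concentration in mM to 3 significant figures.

11.7 mM

Nernst: E = (26.7/1) · ln([out]/[in]), so ln([out]/[in]) = 62.8 × 1 / 26.7 = 2.3521.
[out]/[in] = e^(2.3521) = 10.51.
[in] = 123 / 10.51 = 11.71 mM.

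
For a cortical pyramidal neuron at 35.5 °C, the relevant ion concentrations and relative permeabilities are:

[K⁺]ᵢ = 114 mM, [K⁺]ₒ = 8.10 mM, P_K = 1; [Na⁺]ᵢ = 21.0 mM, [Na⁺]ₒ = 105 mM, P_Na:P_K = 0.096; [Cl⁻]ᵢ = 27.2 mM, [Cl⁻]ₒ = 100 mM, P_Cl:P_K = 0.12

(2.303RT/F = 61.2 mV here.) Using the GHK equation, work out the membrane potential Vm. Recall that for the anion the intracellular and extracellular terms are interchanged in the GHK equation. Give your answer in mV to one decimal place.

Vm = 61.2 · log₁₀[(Σ P·[cation]ₒ + Σ P·[anion]ᵢ) / (Σ P·[cation]ᵢ + Σ P·[anion]ₒ)]
Numerator = 1×8.10 + 0.096×105 + 0.12×27.2 = 21.44
Denominator = 1×114 + 0.096×21.0 + 0.12×100 = 128
Vm = 61.2 · log₁₀(0.16751) = 61.2 × (-0.7760) = -47.49 mV

-47.5 mV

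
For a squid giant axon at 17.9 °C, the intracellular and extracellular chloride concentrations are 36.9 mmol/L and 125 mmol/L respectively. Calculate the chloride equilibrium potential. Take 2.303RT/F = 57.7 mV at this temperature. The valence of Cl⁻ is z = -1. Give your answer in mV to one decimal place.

-30.6 mV

E = (57.7/z) · log₁₀([Cl⁻]_out/[Cl⁻]_in) with z = -1.
For an anion, dividing by z = -1 reverses the sign.
= (57.7/-1) · log₁₀(125/36.9) = -57.70 · log₁₀(3.388)
= -57.70 · (0.5299) = -30.57 mV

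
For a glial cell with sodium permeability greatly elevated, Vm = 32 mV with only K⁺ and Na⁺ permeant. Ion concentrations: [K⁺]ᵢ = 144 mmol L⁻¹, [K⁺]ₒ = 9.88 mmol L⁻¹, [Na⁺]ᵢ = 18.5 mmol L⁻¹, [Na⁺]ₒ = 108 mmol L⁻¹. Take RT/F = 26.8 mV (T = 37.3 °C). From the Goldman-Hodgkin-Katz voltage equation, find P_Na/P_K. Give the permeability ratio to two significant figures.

Let α = P_Na/P_K. GHK: Vm = 26.8·ln[(Kₒ + α·Naₒ)/(Kᵢ + α·Naᵢ)].
e^(Vm/26.8) = e^(32.0/26.8) = 3.3004
So 3.3004·(Kᵢ + α·Naᵢ) = Kₒ + α·Naₒ → α = (3.3004·144.0 − 9.88) / (108.0 − 3.3004·18.5)
α = (475.3 − 9.88) / (108.0 − 61.06) = 465.4/46.94 = 9.913

9.9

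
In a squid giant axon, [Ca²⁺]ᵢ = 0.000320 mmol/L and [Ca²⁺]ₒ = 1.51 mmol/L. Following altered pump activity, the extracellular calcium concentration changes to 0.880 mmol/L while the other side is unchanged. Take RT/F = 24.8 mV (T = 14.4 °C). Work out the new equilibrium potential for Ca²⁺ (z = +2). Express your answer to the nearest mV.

After the shift: [Ca²⁺]_out = 0.880, [Ca²⁺]_in = 0.000320 mmol/L.
E_new = (24.8/2)·ln(0.880/0.000320) = 12.40 · (7.9194) = 98.20 mV

98 mV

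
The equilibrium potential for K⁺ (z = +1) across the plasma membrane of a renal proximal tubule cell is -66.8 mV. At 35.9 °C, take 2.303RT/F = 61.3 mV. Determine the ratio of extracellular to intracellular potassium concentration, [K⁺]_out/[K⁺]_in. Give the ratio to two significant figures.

log₁₀([out]/[in]) = E·z/(61.3) = -66.8 × 1 / 61.3 = -1.0897
[out]/[in] = 10^(-1.0897) = 0.08133

0.081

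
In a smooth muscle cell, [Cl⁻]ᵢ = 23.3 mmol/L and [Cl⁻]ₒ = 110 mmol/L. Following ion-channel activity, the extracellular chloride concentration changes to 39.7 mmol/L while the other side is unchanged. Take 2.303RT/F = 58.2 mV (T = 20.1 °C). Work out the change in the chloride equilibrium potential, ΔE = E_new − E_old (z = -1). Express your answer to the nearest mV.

E_old = (58.2/-1)·log₁₀(110/23.3) = -39.23 mV
E_new = (58.2/-1)·log₁₀(39.7/23.3) = -13.47 mV
ΔE = -13.47 − (-39.23) = 25.76 mV

26 mV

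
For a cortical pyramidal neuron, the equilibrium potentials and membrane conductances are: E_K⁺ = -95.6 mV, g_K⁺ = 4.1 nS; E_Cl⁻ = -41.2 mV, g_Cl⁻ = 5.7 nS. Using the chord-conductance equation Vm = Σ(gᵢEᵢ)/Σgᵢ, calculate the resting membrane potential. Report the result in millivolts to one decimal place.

Σ gᵢEᵢ = 4.1·(-95.6) + 5.7·(-41.2) = -626.80
Σ gᵢ = 4.1 + 5.7 = 9.8
Vm = -626.80 / 9.8 = -63.96 mV

-64.0 mV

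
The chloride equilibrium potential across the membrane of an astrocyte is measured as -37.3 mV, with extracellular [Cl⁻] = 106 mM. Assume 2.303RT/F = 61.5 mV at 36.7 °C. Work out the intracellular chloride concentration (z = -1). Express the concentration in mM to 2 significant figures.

26 mM

Nernst: E = (61.5/-1) · log₁₀([out]/[in]), so log₁₀([out]/[in]) = -37.3 × -1 / 61.5 = 0.6065.
[out]/[in] = 10^(0.6065) = 4.041.
[in] = 106 / 4.041 = 26.23 mM.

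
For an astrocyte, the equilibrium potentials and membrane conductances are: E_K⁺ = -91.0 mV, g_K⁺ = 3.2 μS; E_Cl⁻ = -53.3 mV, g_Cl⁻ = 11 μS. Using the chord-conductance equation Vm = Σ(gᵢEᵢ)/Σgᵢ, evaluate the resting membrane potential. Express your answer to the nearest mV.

-62 mV

Σ gᵢEᵢ = 3.2·(-91.0) + 11·(-53.3) = -877.50
Σ gᵢ = 3.2 + 11 = 14.2
Vm = -877.50 / 14.2 = -61.80 mV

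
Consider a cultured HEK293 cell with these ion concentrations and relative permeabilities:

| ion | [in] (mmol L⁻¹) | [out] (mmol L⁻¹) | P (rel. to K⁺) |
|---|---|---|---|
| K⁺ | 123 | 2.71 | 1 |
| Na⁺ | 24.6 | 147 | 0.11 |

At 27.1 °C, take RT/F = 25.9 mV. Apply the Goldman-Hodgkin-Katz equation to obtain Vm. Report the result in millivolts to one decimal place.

Vm = 25.9 · ln[(Σ P·[cation]ₒ + Σ P·[anion]ᵢ) / (Σ P·[cation]ᵢ + Σ P·[anion]ₒ)]
Numerator = 1×2.71 + 0.11×147 = 18.88
Denominator = 1×123 + 0.11×24.6 = 125.7
Vm = 25.9 · ln(0.15019) = 25.9 × (-1.8958) = -49.10 mV

-49.1 mV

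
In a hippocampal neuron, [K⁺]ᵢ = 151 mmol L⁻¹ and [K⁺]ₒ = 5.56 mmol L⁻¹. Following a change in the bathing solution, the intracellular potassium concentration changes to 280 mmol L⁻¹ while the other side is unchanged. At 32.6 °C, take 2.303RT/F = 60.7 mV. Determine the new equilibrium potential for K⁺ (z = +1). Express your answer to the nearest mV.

-103 mV

After the shift: [K⁺]_out = 5.56, [K⁺]_in = 280 mmol L⁻¹.
E_new = (60.7/1)·log₁₀(5.56/280) = 60.70 · (-1.7021) = -103.32 mV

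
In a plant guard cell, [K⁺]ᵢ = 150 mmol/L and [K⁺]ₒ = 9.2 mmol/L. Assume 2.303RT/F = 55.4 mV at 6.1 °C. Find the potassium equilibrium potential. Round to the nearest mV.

E = (55.4/z) · log₁₀([K⁺]_out/[K⁺]_in) with z = +1.
= (55.4/1) · log₁₀(9.2/150) = 55.40 · log₁₀(0.06133)
= 55.40 · (-1.2123) = -67.16 mV

-67 mV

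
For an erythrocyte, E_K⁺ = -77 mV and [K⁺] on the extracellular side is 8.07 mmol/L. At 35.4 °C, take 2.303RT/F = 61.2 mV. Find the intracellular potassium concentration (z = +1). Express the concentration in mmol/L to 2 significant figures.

Nernst: E = (61.2/1) · log₁₀([out]/[in]), so log₁₀([out]/[in]) = -77.0 × 1 / 61.2 = -1.2582.
[out]/[in] = 10^(-1.2582) = 0.05519.
[in] = 8.07 / 0.05519 = 146.2 mmol/L.

150 mmol/L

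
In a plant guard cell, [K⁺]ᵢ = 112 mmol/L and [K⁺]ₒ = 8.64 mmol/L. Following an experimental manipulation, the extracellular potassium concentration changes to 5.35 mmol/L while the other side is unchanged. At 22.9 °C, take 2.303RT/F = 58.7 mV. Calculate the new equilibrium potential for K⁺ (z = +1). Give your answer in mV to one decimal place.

-77.5 mV

After the shift: [K⁺]_out = 5.35, [K⁺]_in = 112 mmol/L.
E_new = (58.7/1)·log₁₀(5.35/112) = 58.70 · (-1.3209) = -77.53 mV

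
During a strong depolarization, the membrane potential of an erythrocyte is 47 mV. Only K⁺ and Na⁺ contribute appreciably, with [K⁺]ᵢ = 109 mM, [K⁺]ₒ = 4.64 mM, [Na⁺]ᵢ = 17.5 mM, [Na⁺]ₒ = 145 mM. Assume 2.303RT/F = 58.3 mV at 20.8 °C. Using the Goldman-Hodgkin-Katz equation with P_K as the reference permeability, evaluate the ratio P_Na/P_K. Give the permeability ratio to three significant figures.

21.0

Let α = P_Na/P_K. GHK: Vm = 58.3·log₁₀[(Kₒ + α·Naₒ)/(Kᵢ + α·Naᵢ)].
10^(Vm/58.3) = 10^(47.0/58.3) = 6.3999
So 6.3999·(Kᵢ + α·Naᵢ) = Kₒ + α·Naₒ → α = (6.3999·109.0 − 4.64) / (145.0 − 6.3999·17.5)
α = (697.6 − 4.64) / (145.0 − 112) = 693/33 = 21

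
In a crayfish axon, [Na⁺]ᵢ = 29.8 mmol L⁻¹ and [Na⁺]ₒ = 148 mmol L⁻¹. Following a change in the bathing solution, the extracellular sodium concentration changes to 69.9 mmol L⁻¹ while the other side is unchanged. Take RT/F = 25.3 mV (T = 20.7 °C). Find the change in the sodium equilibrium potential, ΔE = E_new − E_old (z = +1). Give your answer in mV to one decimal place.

-19.0 mV

E_old = (25.3/1)·ln(148/29.8) = 40.55 mV
E_new = (25.3/1)·ln(69.9/29.8) = 21.57 mV
ΔE = 21.57 − (40.55) = -18.98 mV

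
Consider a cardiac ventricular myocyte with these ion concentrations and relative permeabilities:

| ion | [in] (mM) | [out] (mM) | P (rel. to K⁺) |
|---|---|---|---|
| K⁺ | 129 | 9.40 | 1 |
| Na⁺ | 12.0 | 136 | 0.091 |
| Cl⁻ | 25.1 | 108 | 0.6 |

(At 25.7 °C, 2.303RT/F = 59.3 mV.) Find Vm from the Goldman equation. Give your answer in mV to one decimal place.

-42.9 mV

Vm = 59.3 · log₁₀[(Σ P·[cation]ₒ + Σ P·[anion]ᵢ) / (Σ P·[cation]ᵢ + Σ P·[anion]ₒ)]
Numerator = 1×9.40 + 0.091×136 + 0.6×25.1 = 36.84
Denominator = 1×129 + 0.091×12.0 + 0.6×108 = 194.9
Vm = 59.3 · log₁₀(0.18901) = 59.3 × (-0.7235) = -42.90 mV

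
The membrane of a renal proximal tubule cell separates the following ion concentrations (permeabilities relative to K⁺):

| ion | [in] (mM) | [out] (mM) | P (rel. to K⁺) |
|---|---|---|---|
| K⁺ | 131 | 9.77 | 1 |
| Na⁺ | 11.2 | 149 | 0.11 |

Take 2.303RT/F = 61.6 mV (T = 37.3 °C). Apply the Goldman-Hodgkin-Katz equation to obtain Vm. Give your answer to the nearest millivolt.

Vm = 61.6 · log₁₀[(Σ P·[cation]ₒ + Σ P·[anion]ᵢ) / (Σ P·[cation]ᵢ + Σ P·[anion]ₒ)]
Numerator = 1×9.77 + 0.11×149 = 26.16
Denominator = 1×131 + 0.11×11.2 = 132.2
Vm = 61.6 · log₁₀(0.19783) = 61.6 × (-0.7037) = -43.35 mV

-43 mV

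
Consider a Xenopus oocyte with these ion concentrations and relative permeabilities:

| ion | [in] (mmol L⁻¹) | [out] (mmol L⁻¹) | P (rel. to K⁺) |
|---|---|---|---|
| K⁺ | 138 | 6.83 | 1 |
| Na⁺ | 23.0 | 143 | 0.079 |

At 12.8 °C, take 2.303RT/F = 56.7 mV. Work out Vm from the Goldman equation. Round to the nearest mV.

Vm = 56.7 · log₁₀[(Σ P·[cation]ₒ + Σ P·[anion]ᵢ) / (Σ P·[cation]ᵢ + Σ P·[anion]ₒ)]
Numerator = 1×6.83 + 0.079×143 = 18.13
Denominator = 1×138 + 0.079×23.0 = 139.8
Vm = 56.7 · log₁₀(0.12965) = 56.7 × (-0.8872) = -50.31 mV

-50 mV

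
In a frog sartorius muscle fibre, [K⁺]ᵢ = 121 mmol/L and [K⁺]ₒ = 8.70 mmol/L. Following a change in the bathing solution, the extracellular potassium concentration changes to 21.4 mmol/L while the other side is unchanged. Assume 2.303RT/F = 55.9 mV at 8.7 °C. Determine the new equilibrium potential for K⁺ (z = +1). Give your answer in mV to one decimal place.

After the shift: [K⁺]_out = 21.4, [K⁺]_in = 121 mmol/L.
E_new = (55.9/1)·log₁₀(21.4/121) = 55.90 · (-0.7524) = -42.06 mV

-42.1 mV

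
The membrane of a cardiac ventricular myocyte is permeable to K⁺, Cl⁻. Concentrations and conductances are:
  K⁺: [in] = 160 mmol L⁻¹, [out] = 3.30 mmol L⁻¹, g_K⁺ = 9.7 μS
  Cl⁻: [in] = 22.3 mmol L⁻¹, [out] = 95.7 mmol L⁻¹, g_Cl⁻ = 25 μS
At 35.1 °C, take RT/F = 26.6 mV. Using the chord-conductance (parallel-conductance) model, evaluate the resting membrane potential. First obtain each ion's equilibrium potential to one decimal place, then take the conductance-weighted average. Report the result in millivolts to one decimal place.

E_K⁺ = (26.6/1)·ln(3.30/160) = -103.2 mV
E_Cl⁻ = (26.6/-1)·ln(95.7/22.3) = -38.7 mV
Vm = (Σ gᵢEᵢ)/(Σ gᵢ) = (9.7·-103.2 + 25·-38.7) / (9.7 + 25)
= -1968.54 / 34.7 = -56.73 mV

-56.7 mV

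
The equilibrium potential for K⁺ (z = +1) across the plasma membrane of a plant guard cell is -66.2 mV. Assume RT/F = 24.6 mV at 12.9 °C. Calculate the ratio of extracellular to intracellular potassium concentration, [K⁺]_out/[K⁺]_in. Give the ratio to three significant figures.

0.0678

ln([out]/[in]) = E·z/(24.6) = -66.2 × 1 / 24.6 = -2.6911
[out]/[in] = e^(-2.6911) = 0.06781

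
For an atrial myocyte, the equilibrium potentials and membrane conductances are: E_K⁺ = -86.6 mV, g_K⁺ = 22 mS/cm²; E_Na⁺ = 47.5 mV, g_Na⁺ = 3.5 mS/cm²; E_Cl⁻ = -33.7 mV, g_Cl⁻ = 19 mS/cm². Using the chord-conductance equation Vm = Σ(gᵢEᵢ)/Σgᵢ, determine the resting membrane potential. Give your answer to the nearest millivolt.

-53 mV

Σ gᵢEᵢ = 22·(-86.6) + 3.5·(47.5) + 19·(-33.7) = -2379.25
Σ gᵢ = 22 + 3.5 + 19 = 44.5
Vm = -2379.25 / 44.5 = -53.47 mV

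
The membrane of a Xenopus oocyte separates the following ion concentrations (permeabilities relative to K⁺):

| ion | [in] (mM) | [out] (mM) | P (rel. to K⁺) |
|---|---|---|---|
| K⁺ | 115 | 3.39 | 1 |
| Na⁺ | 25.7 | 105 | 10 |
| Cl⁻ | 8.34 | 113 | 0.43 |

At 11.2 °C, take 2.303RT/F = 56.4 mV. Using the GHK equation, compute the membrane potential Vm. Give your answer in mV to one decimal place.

Vm = 56.4 · log₁₀[(Σ P·[cation]ₒ + Σ P·[anion]ᵢ) / (Σ P·[cation]ᵢ + Σ P·[anion]ₒ)]
Numerator = 1×3.39 + 10×105 + 0.43×8.34 = 1057
Denominator = 1×115 + 10×25.7 + 0.43×113 = 420.6
Vm = 56.4 · log₁₀(2.5131) = 56.4 × (0.4002) = 22.57 mV

22.6 mV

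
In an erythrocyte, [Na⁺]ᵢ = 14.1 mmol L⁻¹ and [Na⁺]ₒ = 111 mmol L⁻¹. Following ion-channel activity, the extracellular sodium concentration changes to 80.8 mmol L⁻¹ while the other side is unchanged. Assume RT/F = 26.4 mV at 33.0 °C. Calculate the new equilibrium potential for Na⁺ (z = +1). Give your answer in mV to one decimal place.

46.1 mV

After the shift: [Na⁺]_out = 80.8, [Na⁺]_in = 14.1 mmol L⁻¹.
E_new = (26.4/1)·ln(80.8/14.1) = 26.40 · (1.7458) = 46.09 mV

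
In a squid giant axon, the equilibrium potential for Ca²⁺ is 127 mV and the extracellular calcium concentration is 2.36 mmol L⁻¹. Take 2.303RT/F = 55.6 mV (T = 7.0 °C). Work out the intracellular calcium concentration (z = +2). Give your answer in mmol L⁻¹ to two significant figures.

0.000064 mmol L⁻¹

Nernst: E = (55.6/2) · log₁₀([out]/[in]), so log₁₀([out]/[in]) = 127.0 × 2 / 55.6 = 4.5683.
[out]/[in] = 10^(4.5683) = 3.701e+04.
[in] = 2.36 / 3.701e+04 = 6.376e-05 mmol L⁻¹.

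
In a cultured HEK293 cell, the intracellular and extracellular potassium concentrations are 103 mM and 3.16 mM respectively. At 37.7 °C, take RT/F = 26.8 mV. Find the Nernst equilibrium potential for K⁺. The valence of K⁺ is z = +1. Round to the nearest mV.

E = (26.8/z) · ln([K⁺]_out/[K⁺]_in) with z = +1.
= (26.8/1) · ln(3.16/103) = 26.80 · ln(0.03068)
= 26.80 · (-3.4842) = -93.38 mV

-93 mV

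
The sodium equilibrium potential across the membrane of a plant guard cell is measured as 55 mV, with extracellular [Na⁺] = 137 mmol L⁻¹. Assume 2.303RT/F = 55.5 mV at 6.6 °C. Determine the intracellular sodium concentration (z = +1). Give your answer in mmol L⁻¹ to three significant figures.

14.0 mmol L⁻¹

Nernst: E = (55.5/1) · log₁₀([out]/[in]), so log₁₀([out]/[in]) = 55.0 × 1 / 55.5 = 0.9910.
[out]/[in] = 10^(0.9910) = 9.795.
[in] = 137 / 9.795 = 13.99 mmol L⁻¹.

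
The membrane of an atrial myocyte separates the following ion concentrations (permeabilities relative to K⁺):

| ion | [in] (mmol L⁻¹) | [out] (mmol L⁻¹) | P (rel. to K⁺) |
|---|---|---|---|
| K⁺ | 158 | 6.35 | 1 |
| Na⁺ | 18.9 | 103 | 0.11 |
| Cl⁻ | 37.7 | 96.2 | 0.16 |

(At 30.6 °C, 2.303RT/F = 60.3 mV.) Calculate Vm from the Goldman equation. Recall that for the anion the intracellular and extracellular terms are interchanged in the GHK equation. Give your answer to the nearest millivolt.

-52 mV

Vm = 60.3 · log₁₀[(Σ P·[cation]ₒ + Σ P·[anion]ᵢ) / (Σ P·[cation]ᵢ + Σ P·[anion]ₒ)]
Numerator = 1×6.35 + 0.11×103 + 0.16×37.7 = 23.71
Denominator = 1×158 + 0.11×18.9 + 0.16×96.2 = 175.5
Vm = 60.3 · log₁₀(0.13513) = 60.3 × (-0.8692) = -52.42 mV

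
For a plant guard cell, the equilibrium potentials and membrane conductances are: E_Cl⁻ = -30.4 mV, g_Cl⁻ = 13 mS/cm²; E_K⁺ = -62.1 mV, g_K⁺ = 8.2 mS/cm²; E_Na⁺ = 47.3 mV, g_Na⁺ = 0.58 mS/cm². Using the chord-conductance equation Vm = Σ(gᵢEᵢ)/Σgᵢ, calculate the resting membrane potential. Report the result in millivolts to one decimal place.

Σ gᵢEᵢ = 13·(-30.4) + 8.2·(-62.1) + 0.58·(47.3) = -876.99
Σ gᵢ = 13 + 8.2 + 0.58 = 21.78
Vm = -876.99 / 21.78 = -40.27 mV

-40.3 mV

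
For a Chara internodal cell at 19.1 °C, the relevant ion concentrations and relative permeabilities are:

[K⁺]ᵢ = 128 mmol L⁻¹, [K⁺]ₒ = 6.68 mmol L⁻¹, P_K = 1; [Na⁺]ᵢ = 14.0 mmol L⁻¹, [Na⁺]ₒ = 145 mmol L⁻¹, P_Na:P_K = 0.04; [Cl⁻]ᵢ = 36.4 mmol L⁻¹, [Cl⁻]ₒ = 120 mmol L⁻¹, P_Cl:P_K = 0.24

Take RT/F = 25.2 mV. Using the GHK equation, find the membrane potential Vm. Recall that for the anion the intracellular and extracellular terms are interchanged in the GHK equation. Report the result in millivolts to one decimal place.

-50.5 mV

Vm = 25.2 · ln[(Σ P·[cation]ₒ + Σ P·[anion]ᵢ) / (Σ P·[cation]ᵢ + Σ P·[anion]ₒ)]
Numerator = 1×6.68 + 0.04×145 + 0.24×36.4 = 21.22
Denominator = 1×128 + 0.04×14.0 + 0.24×120 = 157.4
Vm = 25.2 · ln(0.13482) = 25.2 × (-2.0038) = -50.50 mV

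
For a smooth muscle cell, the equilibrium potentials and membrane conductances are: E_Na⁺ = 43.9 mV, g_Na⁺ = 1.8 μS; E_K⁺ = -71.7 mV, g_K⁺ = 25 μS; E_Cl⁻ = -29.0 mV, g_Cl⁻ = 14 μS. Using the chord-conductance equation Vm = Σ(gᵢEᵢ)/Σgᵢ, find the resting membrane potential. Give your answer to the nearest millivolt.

Σ gᵢEᵢ = 1.8·(43.9) + 25·(-71.7) + 14·(-29.0) = -2119.48
Σ gᵢ = 1.8 + 25 + 14 = 40.8
Vm = -2119.48 / 40.8 = -51.95 mV

-52 mV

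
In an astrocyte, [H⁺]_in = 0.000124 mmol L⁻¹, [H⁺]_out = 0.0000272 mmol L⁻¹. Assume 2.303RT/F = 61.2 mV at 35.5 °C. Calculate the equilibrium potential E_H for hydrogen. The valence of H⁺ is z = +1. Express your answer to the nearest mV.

E = (61.2/z) · log₁₀([H⁺]_out/[H⁺]_in) with z = +1.
= (61.2/1) · log₁₀(0.0000272/0.000124) = 61.20 · log₁₀(0.2194)
= 61.20 · (-0.6589) = -40.32 mV

-40 mV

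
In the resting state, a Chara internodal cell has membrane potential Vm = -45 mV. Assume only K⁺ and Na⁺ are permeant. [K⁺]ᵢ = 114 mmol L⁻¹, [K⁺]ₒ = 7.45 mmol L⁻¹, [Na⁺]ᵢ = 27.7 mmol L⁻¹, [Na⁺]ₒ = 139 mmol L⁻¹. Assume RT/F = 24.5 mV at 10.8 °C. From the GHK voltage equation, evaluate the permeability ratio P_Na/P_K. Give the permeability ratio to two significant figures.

Let α = P_Na/P_K. GHK: Vm = 24.5·ln[(Kₒ + α·Naₒ)/(Kᵢ + α·Naᵢ)].
e^(Vm/24.5) = e^(-45.0/24.5) = 0.15934
So 0.15934·(Kᵢ + α·Naᵢ) = Kₒ + α·Naₒ → α = (0.15934·114.0 − 7.45) / (139.0 − 0.15934·27.7)
α = (18.16 − 7.45) / (139.0 − 4.414) = 10.71/134.6 = 0.07961

0.080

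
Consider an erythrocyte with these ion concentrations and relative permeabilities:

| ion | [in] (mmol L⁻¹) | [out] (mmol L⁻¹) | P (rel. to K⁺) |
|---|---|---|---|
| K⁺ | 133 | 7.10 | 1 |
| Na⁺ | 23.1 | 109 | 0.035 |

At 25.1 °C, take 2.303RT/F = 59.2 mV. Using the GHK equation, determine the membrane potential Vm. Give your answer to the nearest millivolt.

Vm = 59.2 · log₁₀[(Σ P·[cation]ₒ + Σ P·[anion]ᵢ) / (Σ P·[cation]ᵢ + Σ P·[anion]ₒ)]
Numerator = 1×7.10 + 0.035×109 = 10.91
Denominator = 1×133 + 0.035×23.1 = 133.8
Vm = 59.2 · log₁₀(0.081572) = 59.2 × (-1.0885) = -64.44 mV

-64 mV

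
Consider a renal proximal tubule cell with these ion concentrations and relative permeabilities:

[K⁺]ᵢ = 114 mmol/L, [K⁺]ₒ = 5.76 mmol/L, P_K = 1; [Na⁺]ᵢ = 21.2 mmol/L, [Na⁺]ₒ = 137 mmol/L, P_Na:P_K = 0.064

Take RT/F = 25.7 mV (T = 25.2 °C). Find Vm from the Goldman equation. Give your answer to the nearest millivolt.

-53 mV

Vm = 25.7 · ln[(Σ P·[cation]ₒ + Σ P·[anion]ᵢ) / (Σ P·[cation]ᵢ + Σ P·[anion]ₒ)]
Numerator = 1×5.76 + 0.064×137 = 14.53
Denominator = 1×114 + 0.064×21.2 = 115.4
Vm = 25.7 · ln(0.12594) = 25.7 × (-2.0720) = -53.25 mV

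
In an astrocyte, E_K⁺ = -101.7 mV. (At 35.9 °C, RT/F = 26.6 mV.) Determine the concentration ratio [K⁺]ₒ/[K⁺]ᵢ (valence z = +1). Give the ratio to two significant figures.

0.022

ln([out]/[in]) = E·z/(26.6) = -101.7 × 1 / 26.6 = -3.8233
[out]/[in] = e^(-3.8233) = 0.02186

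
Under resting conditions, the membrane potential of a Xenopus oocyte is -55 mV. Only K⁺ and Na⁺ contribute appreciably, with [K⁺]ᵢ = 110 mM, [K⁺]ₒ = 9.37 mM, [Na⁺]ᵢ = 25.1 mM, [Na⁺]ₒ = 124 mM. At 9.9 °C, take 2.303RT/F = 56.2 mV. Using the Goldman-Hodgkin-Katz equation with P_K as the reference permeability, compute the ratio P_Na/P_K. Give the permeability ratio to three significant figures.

Let α = P_Na/P_K. GHK: Vm = 56.2·log₁₀[(Kₒ + α·Naₒ)/(Kᵢ + α·Naᵢ)].
10^(Vm/56.2) = 10^(-55.0/56.2) = 0.10504
So 0.10504·(Kᵢ + α·Naᵢ) = Kₒ + α·Naₒ → α = (0.10504·110.0 − 9.37) / (124.0 − 0.10504·25.1)
α = (11.55 − 9.37) / (124.0 − 2.636) = 2.184/121.4 = 0.018

0.0180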